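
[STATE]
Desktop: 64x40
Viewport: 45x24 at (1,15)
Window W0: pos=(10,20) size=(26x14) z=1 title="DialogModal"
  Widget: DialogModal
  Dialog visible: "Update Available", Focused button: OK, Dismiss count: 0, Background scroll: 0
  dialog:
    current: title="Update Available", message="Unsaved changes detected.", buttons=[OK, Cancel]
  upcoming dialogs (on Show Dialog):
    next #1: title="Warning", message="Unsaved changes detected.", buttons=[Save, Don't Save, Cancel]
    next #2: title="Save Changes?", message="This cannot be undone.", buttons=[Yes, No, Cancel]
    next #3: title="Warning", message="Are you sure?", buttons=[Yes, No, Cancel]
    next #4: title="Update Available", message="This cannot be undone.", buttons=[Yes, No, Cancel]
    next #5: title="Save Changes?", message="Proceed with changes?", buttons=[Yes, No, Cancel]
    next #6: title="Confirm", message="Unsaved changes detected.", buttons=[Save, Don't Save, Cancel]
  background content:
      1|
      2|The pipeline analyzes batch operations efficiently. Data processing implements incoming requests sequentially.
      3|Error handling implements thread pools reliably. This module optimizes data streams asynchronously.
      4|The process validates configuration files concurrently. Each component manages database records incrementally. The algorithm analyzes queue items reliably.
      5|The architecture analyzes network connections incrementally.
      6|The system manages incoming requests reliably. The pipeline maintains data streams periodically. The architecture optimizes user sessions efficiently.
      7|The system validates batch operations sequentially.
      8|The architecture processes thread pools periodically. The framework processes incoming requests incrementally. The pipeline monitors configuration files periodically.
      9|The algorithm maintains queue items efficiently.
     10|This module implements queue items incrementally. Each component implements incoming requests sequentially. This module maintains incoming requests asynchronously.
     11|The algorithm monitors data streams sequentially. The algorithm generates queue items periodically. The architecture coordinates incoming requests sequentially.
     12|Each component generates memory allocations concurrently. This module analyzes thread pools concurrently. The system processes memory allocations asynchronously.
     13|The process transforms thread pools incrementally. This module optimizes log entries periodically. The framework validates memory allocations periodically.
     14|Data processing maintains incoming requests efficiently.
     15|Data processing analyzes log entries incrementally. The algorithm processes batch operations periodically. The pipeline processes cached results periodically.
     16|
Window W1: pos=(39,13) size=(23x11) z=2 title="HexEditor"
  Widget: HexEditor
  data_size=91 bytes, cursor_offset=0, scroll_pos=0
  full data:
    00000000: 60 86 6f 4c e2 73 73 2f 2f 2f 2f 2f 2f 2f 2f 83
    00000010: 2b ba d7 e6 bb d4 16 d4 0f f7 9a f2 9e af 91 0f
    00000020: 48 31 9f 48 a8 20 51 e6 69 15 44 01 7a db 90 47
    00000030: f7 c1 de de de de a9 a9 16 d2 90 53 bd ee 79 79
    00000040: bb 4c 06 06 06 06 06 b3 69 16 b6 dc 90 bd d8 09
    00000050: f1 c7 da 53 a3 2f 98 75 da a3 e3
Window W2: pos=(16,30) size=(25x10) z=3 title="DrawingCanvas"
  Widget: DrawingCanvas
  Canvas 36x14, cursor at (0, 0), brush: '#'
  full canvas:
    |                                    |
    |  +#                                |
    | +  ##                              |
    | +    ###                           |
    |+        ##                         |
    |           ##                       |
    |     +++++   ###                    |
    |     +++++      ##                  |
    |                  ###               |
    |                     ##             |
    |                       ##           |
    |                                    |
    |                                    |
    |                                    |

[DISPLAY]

                                      ┠──────
                                      ┃000000
                                      ┃000000
                                      ┃000000
                                      ┃000000
         ┏━━━━━━━━━━━━━━━━━━━━━━━━┓   ┃000000
         ┃ DialogModal            ┃   ┃000000
         ┠────────────────────────┨   ┃      
         ┃                        ┃   ┗━━━━━━
         ┃The pipeline analyzes ba┃          
         ┃Er┌──────────────────┐nt┃          
         ┃Th│ Update Available │co┃          
         ┃Th│Unsaved changes de│ze┃          
         ┃Th│  [OK]  Cancel    │om┃          
         ┃Th└──────────────────┘at┃          
         ┃The a┏━━━━━━━━━━━━━━━━━━━━━━━┓     
         ┃The a┃ DrawingCanvas         ┃     
         ┃This ┠───────────────────────┨     
         ┗━━━━━┃+                      ┃     
               ┃  +#                   ┃     
               ┃ +  ##                 ┃     
               ┃ +    ###              ┃     
               ┃+        ##            ┃     
               ┃           ##          ┃     


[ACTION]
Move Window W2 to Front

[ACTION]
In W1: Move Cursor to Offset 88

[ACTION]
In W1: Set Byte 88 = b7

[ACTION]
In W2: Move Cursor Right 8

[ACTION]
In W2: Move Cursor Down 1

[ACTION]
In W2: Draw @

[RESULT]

                                      ┠──────
                                      ┃000000
                                      ┃000000
                                      ┃000000
                                      ┃000000
         ┏━━━━━━━━━━━━━━━━━━━━━━━━┓   ┃000000
         ┃ DialogModal            ┃   ┃000000
         ┠────────────────────────┨   ┃      
         ┃                        ┃   ┗━━━━━━
         ┃The pipeline analyzes ba┃          
         ┃Er┌──────────────────┐nt┃          
         ┃Th│ Update Available │co┃          
         ┃Th│Unsaved changes de│ze┃          
         ┃Th│  [OK]  Cancel    │om┃          
         ┃Th└──────────────────┘at┃          
         ┃The a┏━━━━━━━━━━━━━━━━━━━━━━━┓     
         ┃The a┃ DrawingCanvas         ┃     
         ┃This ┠───────────────────────┨     
         ┗━━━━━┃                       ┃     
               ┃  +#    @              ┃     
               ┃ +  ##                 ┃     
               ┃ +    ###              ┃     
               ┃+        ##            ┃     
               ┃           ##          ┃     


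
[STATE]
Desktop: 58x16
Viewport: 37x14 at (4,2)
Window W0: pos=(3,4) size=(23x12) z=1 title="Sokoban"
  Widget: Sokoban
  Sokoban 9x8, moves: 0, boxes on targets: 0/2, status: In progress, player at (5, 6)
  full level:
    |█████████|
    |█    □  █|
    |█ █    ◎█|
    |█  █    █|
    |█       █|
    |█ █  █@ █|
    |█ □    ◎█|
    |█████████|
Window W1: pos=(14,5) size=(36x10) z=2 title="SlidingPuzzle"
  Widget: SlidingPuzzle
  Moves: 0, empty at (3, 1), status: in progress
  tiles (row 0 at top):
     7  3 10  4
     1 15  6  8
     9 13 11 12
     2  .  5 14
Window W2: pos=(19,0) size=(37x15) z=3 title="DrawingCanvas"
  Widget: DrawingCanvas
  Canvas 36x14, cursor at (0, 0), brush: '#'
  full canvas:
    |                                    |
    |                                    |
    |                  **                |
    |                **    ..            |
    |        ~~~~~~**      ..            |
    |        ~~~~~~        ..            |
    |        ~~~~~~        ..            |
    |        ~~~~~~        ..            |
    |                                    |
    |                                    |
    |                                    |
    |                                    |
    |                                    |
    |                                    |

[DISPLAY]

               ┠─────────────────────
               ┃+                    
━━━━━━━━━━━━━━━┃                     
 Sokoban  ┏━━━━┃                  ** 
──────────┃ Sli┃                **   
█████████ ┠────┃        ~~~~~~**     
█    □  █ ┃┌───┃        ~~~~~~       
█ █    ◎█ ┃│  7┃        ~~~~~~       
█  █    █ ┃├───┃        ~~~~~~       
█       █ ┃│  1┃                     
█ █  █@ █ ┃├───┃                     
█ □    ◎█ ┃│  9┃                     
█████████ ┗━━━━┗━━━━━━━━━━━━━━━━━━━━━
━━━━━━━━━━━━━━━━━━━━━┛               


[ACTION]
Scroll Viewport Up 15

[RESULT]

               ┏━━━━━━━━━━━━━━━━━━━━━
               ┃ DrawingCanvas       
               ┠─────────────────────
               ┃+                    
━━━━━━━━━━━━━━━┃                     
 Sokoban  ┏━━━━┃                  ** 
──────────┃ Sli┃                **   
█████████ ┠────┃        ~~~~~~**     
█    □  █ ┃┌───┃        ~~~~~~       
█ █    ◎█ ┃│  7┃        ~~~~~~       
█  █    █ ┃├───┃        ~~~~~~       
█       █ ┃│  1┃                     
█ █  █@ █ ┃├───┃                     
█ □    ◎█ ┃│  9┃                     


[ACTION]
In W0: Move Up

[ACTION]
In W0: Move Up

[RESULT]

               ┏━━━━━━━━━━━━━━━━━━━━━
               ┃ DrawingCanvas       
               ┠─────────────────────
               ┃+                    
━━━━━━━━━━━━━━━┃                     
 Sokoban  ┏━━━━┃                  ** 
──────────┃ Sli┃                **   
█████████ ┠────┃        ~~~~~~**     
█    □  █ ┃┌───┃        ~~~~~~       
█ █    ◎█ ┃│  7┃        ~~~~~~       
█  █  @ █ ┃├───┃        ~~~~~~       
█       █ ┃│  1┃                     
█ █  █  █ ┃├───┃                     
█ □    ◎█ ┃│  9┃                     


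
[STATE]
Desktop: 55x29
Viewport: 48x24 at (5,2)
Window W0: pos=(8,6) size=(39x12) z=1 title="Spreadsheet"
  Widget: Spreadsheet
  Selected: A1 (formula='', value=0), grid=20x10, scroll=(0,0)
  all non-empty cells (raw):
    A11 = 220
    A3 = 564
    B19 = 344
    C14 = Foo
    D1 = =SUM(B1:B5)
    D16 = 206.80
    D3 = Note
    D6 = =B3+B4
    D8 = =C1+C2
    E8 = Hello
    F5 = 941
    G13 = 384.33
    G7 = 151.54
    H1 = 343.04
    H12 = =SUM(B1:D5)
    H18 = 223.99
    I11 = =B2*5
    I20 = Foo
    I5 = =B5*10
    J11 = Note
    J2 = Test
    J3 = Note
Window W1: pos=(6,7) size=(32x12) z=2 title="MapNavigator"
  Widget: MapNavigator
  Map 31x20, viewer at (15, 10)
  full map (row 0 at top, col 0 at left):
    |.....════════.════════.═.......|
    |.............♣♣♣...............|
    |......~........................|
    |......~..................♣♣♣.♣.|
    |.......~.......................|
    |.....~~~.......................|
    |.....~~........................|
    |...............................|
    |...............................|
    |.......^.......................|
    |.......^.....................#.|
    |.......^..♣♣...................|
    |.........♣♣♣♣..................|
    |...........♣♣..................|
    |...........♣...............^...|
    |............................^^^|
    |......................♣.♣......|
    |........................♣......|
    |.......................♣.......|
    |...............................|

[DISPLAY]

                                                
                                                
                                                
                                                
   ┏━━━━━━━━━━━━━━━━━━━━━━━━━━━━━━━━━━━━━┓      
 ┏━━━━━━━━━━━━━━━━━━━━━━━━━━━━━━┓        ┃      
 ┃ MapNavigator                 ┃────────┨      
 ┠──────────────────────────────┨        ┃      
 ┃.....~~.......................┃  D     ┃      
 ┃..............................┃--------┃      
 ┃..............................┃      0 ┃      
 ┃.......^......................┃      0 ┃      
 ┃.......^.......@.............#┃ote     ┃      
 ┃.......^..♣♣..................┃      0 ┃      
 ┃.........♣♣♣♣.................┃      0 ┃      
 ┃...........♣♣.................┃━━━━━━━━┛      
 ┗━━━━━━━━━━━━━━━━━━━━━━━━━━━━━━┛               
                                                
                                                
                                                
                                                
                                                
                                                
                                                


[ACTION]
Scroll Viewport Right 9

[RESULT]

                                                
                                                
                                                
                                                
 ┏━━━━━━━━━━━━━━━━━━━━━━━━━━━━━━━━━━━━━┓        
━━━━━━━━━━━━━━━━━━━━━━━━━━━━━━┓        ┃        
 MapNavigator                 ┃────────┨        
──────────────────────────────┨        ┃        
.....~~.......................┃  D     ┃        
..............................┃--------┃        
..............................┃      0 ┃        
.......^......................┃      0 ┃        
.......^.......@.............#┃ote     ┃        
.......^..♣♣..................┃      0 ┃        
.........♣♣♣♣.................┃      0 ┃        
...........♣♣.................┃━━━━━━━━┛        
━━━━━━━━━━━━━━━━━━━━━━━━━━━━━━┛                 
                                                
                                                
                                                
                                                
                                                
                                                
                                                


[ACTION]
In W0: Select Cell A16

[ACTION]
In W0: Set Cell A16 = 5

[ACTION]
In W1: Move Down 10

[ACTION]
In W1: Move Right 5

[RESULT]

                                                
                                                
                                                
                                                
 ┏━━━━━━━━━━━━━━━━━━━━━━━━━━━━━━━━━━━━━┓        
━━━━━━━━━━━━━━━━━━━━━━━━━━━━━━┓        ┃        
 MapNavigator                 ┃────────┨        
──────────────────────────────┨        ┃        
.......................^^^    ┃  D     ┃        
.................♣.♣......    ┃--------┃        
...................♣......    ┃      0 ┃        
..................♣.......    ┃      0 ┃        
...............@..........    ┃ote     ┃        
                              ┃      0 ┃        
                              ┃      0 ┃        
                              ┃━━━━━━━━┛        
━━━━━━━━━━━━━━━━━━━━━━━━━━━━━━┛                 
                                                
                                                
                                                
                                                
                                                
                                                
                                                


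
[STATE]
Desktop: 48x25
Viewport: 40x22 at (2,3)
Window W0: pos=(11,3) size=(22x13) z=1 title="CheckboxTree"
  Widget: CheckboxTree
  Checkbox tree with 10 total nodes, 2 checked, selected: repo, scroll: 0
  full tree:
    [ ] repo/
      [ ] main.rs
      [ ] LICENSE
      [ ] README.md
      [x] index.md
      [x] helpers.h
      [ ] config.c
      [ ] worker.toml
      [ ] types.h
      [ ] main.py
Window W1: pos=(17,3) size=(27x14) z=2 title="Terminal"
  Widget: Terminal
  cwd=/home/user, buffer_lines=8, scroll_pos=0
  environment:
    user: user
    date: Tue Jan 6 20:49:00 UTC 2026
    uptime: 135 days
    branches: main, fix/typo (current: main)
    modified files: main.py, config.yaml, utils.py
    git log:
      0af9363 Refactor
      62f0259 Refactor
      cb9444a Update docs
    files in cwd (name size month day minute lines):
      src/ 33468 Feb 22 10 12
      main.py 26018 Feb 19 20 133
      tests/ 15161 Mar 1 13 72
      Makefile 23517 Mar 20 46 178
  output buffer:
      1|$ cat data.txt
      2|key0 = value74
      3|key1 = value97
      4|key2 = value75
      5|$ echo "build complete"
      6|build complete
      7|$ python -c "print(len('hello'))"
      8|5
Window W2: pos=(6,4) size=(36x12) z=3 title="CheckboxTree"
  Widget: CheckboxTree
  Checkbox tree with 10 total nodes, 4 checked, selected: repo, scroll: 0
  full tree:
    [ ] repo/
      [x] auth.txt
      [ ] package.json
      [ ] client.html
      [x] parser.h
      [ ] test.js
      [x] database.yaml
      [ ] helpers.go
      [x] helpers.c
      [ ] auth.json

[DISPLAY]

         ┏━━━━━┏━━━━━━━━━━━━━━━━━━━━━━━━
    ┏━━━━━━━━━━━━━━━━━━━━━━━━━━━━━━━━━━┓
    ┃ CheckboxTree                     ┃
    ┠──────────────────────────────────┨
    ┃>[-] repo/                        ┃
    ┃   [x] auth.txt                   ┃
    ┃   [ ] package.json               ┃
    ┃   [ ] client.html                ┃
    ┃   [x] parser.h                   ┃
    ┃   [ ] test.js                    ┃
    ┃   [x] database.yaml              ┃
    ┃   [ ] helpers.go                 ┃
    ┗━━━━━━━━━━━━━━━━━━━━━━━━━━━━━━━━━━┛
               ┗━━━━━━━━━━━━━━━━━━━━━━━━
                                        
                                        
                                        
                                        
                                        
                                        
                                        
                                        


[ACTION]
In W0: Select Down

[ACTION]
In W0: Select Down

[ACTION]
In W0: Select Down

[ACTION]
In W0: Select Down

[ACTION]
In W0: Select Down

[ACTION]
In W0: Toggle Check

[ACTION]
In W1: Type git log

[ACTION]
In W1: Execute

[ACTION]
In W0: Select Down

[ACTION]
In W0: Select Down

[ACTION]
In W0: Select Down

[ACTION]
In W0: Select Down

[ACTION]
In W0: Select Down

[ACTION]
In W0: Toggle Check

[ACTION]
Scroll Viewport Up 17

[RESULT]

                                        
                                        
                                        
         ┏━━━━━┏━━━━━━━━━━━━━━━━━━━━━━━━
    ┏━━━━━━━━━━━━━━━━━━━━━━━━━━━━━━━━━━┓
    ┃ CheckboxTree                     ┃
    ┠──────────────────────────────────┨
    ┃>[-] repo/                        ┃
    ┃   [x] auth.txt                   ┃
    ┃   [ ] package.json               ┃
    ┃   [ ] client.html                ┃
    ┃   [x] parser.h                   ┃
    ┃   [ ] test.js                    ┃
    ┃   [x] database.yaml              ┃
    ┃   [ ] helpers.go                 ┃
    ┗━━━━━━━━━━━━━━━━━━━━━━━━━━━━━━━━━━┛
               ┗━━━━━━━━━━━━━━━━━━━━━━━━
                                        
                                        
                                        
                                        
                                        


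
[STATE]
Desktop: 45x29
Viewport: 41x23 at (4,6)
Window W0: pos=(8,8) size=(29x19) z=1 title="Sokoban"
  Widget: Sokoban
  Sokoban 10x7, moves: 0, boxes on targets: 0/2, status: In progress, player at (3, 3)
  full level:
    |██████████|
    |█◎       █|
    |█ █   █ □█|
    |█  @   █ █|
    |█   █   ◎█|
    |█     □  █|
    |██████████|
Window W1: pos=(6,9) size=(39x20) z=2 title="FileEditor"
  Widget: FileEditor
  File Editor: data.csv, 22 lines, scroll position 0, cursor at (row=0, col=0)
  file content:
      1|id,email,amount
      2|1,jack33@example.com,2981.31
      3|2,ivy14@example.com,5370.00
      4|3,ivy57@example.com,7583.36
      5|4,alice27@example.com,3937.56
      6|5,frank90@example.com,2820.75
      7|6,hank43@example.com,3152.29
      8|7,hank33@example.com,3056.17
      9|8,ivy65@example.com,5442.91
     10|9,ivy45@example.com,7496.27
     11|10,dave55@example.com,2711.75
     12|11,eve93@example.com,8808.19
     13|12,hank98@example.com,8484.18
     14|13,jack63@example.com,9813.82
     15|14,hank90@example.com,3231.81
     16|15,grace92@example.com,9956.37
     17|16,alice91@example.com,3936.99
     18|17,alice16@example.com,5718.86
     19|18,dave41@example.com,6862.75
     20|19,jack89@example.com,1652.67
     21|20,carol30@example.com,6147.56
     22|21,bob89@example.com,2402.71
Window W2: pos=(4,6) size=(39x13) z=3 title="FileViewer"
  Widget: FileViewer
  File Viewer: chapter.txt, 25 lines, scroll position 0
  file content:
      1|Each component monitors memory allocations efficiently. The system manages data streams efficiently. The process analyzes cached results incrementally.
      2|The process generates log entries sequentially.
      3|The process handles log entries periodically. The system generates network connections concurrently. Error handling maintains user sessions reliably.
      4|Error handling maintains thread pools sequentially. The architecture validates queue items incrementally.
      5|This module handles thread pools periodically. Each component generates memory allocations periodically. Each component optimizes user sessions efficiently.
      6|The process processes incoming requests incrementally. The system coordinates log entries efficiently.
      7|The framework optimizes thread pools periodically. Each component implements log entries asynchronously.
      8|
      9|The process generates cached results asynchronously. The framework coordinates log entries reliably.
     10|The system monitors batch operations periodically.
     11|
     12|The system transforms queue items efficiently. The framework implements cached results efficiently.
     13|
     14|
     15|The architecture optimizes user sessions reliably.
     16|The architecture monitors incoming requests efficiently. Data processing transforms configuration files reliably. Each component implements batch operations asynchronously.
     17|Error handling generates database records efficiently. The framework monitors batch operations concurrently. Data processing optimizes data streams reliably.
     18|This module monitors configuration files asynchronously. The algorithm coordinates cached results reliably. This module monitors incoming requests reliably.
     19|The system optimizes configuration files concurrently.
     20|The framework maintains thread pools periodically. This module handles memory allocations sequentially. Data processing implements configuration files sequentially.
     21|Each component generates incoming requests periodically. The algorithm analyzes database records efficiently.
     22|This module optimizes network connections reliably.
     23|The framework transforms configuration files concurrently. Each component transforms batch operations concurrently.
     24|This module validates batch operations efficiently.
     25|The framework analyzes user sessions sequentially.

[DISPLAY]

┏━━━━━━━━━━━━━━━━━━━━━━━━━━━━━━━━━━━━━┓  
┃ FileViewer                          ┃  
┠─────────────────────────────────────┨  
┃Each component monitors memory alloc▲┃━┓
┃The process generates log entries se█┃ ┃
┃The process handles log entries peri░┃─┨
┃Error handling maintains thread pool░┃▲┃
┃This module handles thread pools per░┃█┃
┃The process processes incoming reque░┃░┃
┃The framework optimizes thread pools░┃░┃
┃                                    ░┃░┃
┃The process generates cached results▼┃░┃
┗━━━━━━━━━━━━━━━━━━━━━━━━━━━━━━━━━━━━━┛░┃
  ┃7,hank33@example.com,3056.17        ░┃
  ┃8,ivy65@example.com,5442.91         ░┃
  ┃9,ivy45@example.com,7496.27         ░┃
  ┃10,dave55@example.com,2711.75       ░┃
  ┃11,eve93@example.com,8808.19        ░┃
  ┃12,hank98@example.com,8484.18       ░┃
  ┃13,jack63@example.com,9813.82       ░┃
  ┃14,hank90@example.com,3231.81       ░┃
  ┃15,grace92@example.com,9956.37      ▼┃
  ┗━━━━━━━━━━━━━━━━━━━━━━━━━━━━━━━━━━━━━┛


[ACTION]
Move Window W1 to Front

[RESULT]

┏━━━━━━━━━━━━━━━━━━━━━━━━━━━━━━━━━━━━━┓  
┃ FileViewer                          ┃  
┠─────────────────────────────────────┨  
┃E┏━━━━━━━━━━━━━━━━━━━━━━━━━━━━━━━━━━━━━┓
┃T┃ FileEditor                          ┃
┃T┠─────────────────────────────────────┨
┃E┃█d,email,amount                     ▲┃
┃T┃1,jack33@example.com,2981.31        █┃
┃T┃2,ivy14@example.com,5370.00         ░┃
┃T┃3,ivy57@example.com,7583.36         ░┃
┃ ┃4,alice27@example.com,3937.56       ░┃
┃T┃5,frank90@example.com,2820.75       ░┃
┗━┃6,hank43@example.com,3152.29        ░┃
  ┃7,hank33@example.com,3056.17        ░┃
  ┃8,ivy65@example.com,5442.91         ░┃
  ┃9,ivy45@example.com,7496.27         ░┃
  ┃10,dave55@example.com,2711.75       ░┃
  ┃11,eve93@example.com,8808.19        ░┃
  ┃12,hank98@example.com,8484.18       ░┃
  ┃13,jack63@example.com,9813.82       ░┃
  ┃14,hank90@example.com,3231.81       ░┃
  ┃15,grace92@example.com,9956.37      ▼┃
  ┗━━━━━━━━━━━━━━━━━━━━━━━━━━━━━━━━━━━━━┛


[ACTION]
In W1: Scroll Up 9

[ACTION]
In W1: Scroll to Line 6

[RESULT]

┏━━━━━━━━━━━━━━━━━━━━━━━━━━━━━━━━━━━━━┓  
┃ FileViewer                          ┃  
┠─────────────────────────────────────┨  
┃E┏━━━━━━━━━━━━━━━━━━━━━━━━━━━━━━━━━━━━━┓
┃T┃ FileEditor                          ┃
┃T┠─────────────────────────────────────┨
┃E┃5,frank90@example.com,2820.75       ▲┃
┃T┃6,hank43@example.com,3152.29        ░┃
┃T┃7,hank33@example.com,3056.17        ░┃
┃T┃8,ivy65@example.com,5442.91         ░┃
┃ ┃9,ivy45@example.com,7496.27         ░┃
┃T┃10,dave55@example.com,2711.75       ░┃
┗━┃11,eve93@example.com,8808.19        ░┃
  ┃12,hank98@example.com,8484.18       ░┃
  ┃13,jack63@example.com,9813.82       ░┃
  ┃14,hank90@example.com,3231.81       ░┃
  ┃15,grace92@example.com,9956.37      ░┃
  ┃16,alice91@example.com,3936.99      ░┃
  ┃17,alice16@example.com,5718.86      █┃
  ┃18,dave41@example.com,6862.75       ░┃
  ┃19,jack89@example.com,1652.67       ░┃
  ┃20,carol30@example.com,6147.56      ▼┃
  ┗━━━━━━━━━━━━━━━━━━━━━━━━━━━━━━━━━━━━━┛


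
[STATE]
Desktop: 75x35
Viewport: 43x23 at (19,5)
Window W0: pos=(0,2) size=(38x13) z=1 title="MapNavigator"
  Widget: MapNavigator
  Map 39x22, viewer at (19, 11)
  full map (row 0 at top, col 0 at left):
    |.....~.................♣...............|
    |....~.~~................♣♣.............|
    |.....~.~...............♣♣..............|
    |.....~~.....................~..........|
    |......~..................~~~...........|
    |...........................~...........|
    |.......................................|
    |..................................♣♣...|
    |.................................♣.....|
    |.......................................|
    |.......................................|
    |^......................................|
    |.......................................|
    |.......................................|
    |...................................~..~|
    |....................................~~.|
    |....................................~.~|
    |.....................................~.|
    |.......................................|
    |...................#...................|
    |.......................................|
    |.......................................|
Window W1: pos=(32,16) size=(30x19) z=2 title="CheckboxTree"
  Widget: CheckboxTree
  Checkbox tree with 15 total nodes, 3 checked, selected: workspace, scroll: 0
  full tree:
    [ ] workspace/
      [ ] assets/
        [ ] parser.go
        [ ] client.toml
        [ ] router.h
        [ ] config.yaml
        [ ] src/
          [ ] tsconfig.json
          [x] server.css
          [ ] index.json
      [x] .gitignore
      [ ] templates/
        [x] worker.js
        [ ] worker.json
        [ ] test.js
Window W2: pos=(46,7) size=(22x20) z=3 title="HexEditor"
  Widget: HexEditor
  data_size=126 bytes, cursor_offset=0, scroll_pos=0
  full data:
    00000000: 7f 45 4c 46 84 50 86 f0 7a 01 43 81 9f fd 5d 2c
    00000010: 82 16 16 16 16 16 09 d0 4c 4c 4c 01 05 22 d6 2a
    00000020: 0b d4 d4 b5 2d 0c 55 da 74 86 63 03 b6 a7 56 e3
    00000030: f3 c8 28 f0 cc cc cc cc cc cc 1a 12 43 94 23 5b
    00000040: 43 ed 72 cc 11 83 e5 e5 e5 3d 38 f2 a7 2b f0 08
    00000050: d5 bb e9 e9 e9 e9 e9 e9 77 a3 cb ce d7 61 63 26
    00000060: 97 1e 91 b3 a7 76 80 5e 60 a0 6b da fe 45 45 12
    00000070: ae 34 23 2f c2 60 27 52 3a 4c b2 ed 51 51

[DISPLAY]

...............♣♣.┃                        
..............♣...┃                        
..................┃        ┏━━━━━━━━━━━━━━━
..................┃        ┃ HexEditor     
@.................┃        ┠───────────────
..................┃        ┃00000000  7F 45
..................┃        ┃00000010  82 16
................~.┃        ┃00000020  0b d4
.................~┃        ┃00000030  f3 c8
━━━━━━━━━━━━━━━━━━┛        ┃00000040  43 ed
                           ┃00000050  d5 bb
             ┏━━━━━━━━━━━━━┃00000060  97 1e
             ┃ CheckboxTree┃00000070  ae 34
             ┠─────────────┃               
             ┃>[-] workspac┃               
             ┃   [-] assets┃               
             ┃     [ ] pars┃               
             ┃     [ ] clie┃               
             ┃     [ ] rout┃               
             ┃     [ ] conf┃               
             ┃     [-] src/┃               
             ┃       [ ] ts┗━━━━━━━━━━━━━━━
             ┃       [x] server.css       ┃


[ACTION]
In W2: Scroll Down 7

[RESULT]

...............♣♣.┃                        
..............♣...┃                        
..................┃        ┏━━━━━━━━━━━━━━━
..................┃        ┃ HexEditor     
@.................┃        ┠───────────────
..................┃        ┃00000070  ae 34
..................┃        ┃               
................~.┃        ┃               
.................~┃        ┃               
━━━━━━━━━━━━━━━━━━┛        ┃               
                           ┃               
             ┏━━━━━━━━━━━━━┃               
             ┃ CheckboxTree┃               
             ┠─────────────┃               
             ┃>[-] workspac┃               
             ┃   [-] assets┃               
             ┃     [ ] pars┃               
             ┃     [ ] clie┃               
             ┃     [ ] rout┃               
             ┃     [ ] conf┃               
             ┃     [-] src/┃               
             ┃       [ ] ts┗━━━━━━━━━━━━━━━
             ┃       [x] server.css       ┃


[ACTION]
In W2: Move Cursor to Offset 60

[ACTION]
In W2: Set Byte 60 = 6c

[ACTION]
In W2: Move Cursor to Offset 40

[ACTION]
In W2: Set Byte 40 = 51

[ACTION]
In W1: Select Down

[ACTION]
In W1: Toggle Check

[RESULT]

...............♣♣.┃                        
..............♣...┃                        
..................┃        ┏━━━━━━━━━━━━━━━
..................┃        ┃ HexEditor     
@.................┃        ┠───────────────
..................┃        ┃00000070  ae 34
..................┃        ┃               
................~.┃        ┃               
.................~┃        ┃               
━━━━━━━━━━━━━━━━━━┛        ┃               
                           ┃               
             ┏━━━━━━━━━━━━━┃               
             ┃ CheckboxTree┃               
             ┠─────────────┃               
             ┃ [-] workspac┃               
             ┃>  [x] assets┃               
             ┃     [x] pars┃               
             ┃     [x] clie┃               
             ┃     [x] rout┃               
             ┃     [x] conf┃               
             ┃     [x] src/┃               
             ┃       [x] ts┗━━━━━━━━━━━━━━━
             ┃       [x] server.css       ┃


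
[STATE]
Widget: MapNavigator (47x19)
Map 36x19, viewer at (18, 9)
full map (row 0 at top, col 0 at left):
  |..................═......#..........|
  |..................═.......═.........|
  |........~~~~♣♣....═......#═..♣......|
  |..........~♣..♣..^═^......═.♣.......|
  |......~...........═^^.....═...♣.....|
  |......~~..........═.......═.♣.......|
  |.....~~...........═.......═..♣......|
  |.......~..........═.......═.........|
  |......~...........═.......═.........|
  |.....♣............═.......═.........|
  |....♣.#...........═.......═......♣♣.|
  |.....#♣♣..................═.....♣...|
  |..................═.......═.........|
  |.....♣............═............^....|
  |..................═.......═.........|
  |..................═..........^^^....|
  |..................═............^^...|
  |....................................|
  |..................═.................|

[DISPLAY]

     ..................═......#..........      
     ..................═.......═.........      
     ........~~~~♣♣....═......#═..♣......      
     ..........~♣..♣..^═^......═.♣.......      
     ......~...........═^^.....═...♣.....      
     ......~~..........═.......═.♣.......      
     .....~~...........═.......═..♣......      
     .......~..........═.......═.........      
     ......~...........═.......═.........      
     .....♣............@.......═.........      
     ....♣.#...........═.......═......♣♣.      
     .....#♣♣..................═.....♣...      
     ..................═.......═.........      
     .....♣............═............^....      
     ..................═.......═.........      
     ..................═..........^^^....      
     ..................═............^^...      
     ....................................      
     ..................═.................      


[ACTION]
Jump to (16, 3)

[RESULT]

                                               
                                               
                                               
                                               
                                               
                                               
       ..................═......#..........    
       ..................═.......═.........    
       ........~~~~♣♣....═......#═..♣......    
       ..........~♣..♣.@^═^......═.♣.......    
       ......~...........═^^.....═...♣.....    
       ......~~..........═.......═.♣.......    
       .....~~...........═.......═..♣......    
       .......~..........═.......═.........    
       ......~...........═.......═.........    
       .....♣............═.......═.........    
       ....♣.#...........═.......═......♣♣.    
       .....#♣♣..................═.....♣...    
       ..................═.......═.........    


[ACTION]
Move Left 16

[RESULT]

                                               
                                               
                                               
                                               
                                               
                                               
                       ..................═.....
                       ..................═.....
                       ........~~~~♣♣....═.....
                       @.........~♣..♣..^═^....
                       ......~...........═^^...
                       ......~~..........═.....
                       .....~~...........═.....
                       .......~..........═.....
                       ......~...........═.....
                       .....♣............═.....
                       ....♣.#...........═.....
                       .....#♣♣................
                       ..................═.....


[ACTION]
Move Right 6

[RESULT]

                                               
                                               
                                               
                                               
                                               
                                               
                 ..................═......#....
                 ..................═.......═...
                 ........~~~~♣♣....═......#═..♣
                 ......@...~♣..♣..^═^......═.♣.
                 ......~...........═^^.....═...
                 ......~~..........═.......═.♣.
                 .....~~...........═.......═..♣
                 .......~..........═.......═...
                 ......~...........═.......═...
                 .....♣............═.......═...
                 ....♣.#...........═.......═...
                 .....#♣♣..................═...
                 ..................═.......═...


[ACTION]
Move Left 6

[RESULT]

                                               
                                               
                                               
                                               
                                               
                                               
                       ..................═.....
                       ..................═.....
                       ........~~~~♣♣....═.....
                       @.........~♣..♣..^═^....
                       ......~...........═^^...
                       ......~~..........═.....
                       .....~~...........═.....
                       .......~..........═.....
                       ......~...........═.....
                       .....♣............═.....
                       ....♣.#...........═.....
                       .....#♣♣................
                       ..................═.....


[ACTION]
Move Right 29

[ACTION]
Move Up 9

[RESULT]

                                               
                                               
                                               
                                               
                                               
                                               
                                               
                                               
                                               
............═......#...@......                 
............═.......═.........                 
..~~~~♣♣....═......#═..♣......                 
....~♣..♣..^═^......═.♣.......                 
~...........═^^.....═...♣.....                 
~~..........═.......═.♣.......                 
~...........═.......═..♣......                 
.~..........═.......═.........                 
~...........═.......═.........                 
............═.......═.........                 
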